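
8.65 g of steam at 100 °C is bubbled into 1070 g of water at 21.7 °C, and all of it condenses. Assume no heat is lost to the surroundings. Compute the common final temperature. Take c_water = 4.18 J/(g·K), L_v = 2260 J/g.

T_f ≈ 26.7 °C

Conservation of energy gives ΣQ = 0:
steam→water at 100 °C releases m L_v = 8.65·2260 = 19549; condensate cools 100→T: 8.65·4.18·(T − 100) = 36.16(T − 100); water warms: 1070·4.18·(T − 21.7) = 4472.6(T − 21.7)
4508.8 T = 19549 + 3615.7 + 97055 = 120220
T ≈ 26.66 °C — below 100 °C, confirming all the steam condensed.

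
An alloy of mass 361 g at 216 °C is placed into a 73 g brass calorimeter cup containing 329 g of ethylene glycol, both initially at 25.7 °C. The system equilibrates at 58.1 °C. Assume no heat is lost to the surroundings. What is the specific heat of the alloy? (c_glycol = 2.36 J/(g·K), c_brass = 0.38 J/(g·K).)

c ≈ 0.457 J/(g·K)

Setting the total heat transfer to zero:
361·c·(58.1 − 216) + 329·2.36·(58.1 − 25.7) + 73·0.38·(58.1 − 25.7) = 0
-57002 c = -26055
c = -26055/-57002 ≈ 0.4571 J/(g·K)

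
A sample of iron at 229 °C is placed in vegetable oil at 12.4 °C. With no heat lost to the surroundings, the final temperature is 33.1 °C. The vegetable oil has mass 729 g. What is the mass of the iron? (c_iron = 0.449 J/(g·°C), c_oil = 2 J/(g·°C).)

m ≈ 343 g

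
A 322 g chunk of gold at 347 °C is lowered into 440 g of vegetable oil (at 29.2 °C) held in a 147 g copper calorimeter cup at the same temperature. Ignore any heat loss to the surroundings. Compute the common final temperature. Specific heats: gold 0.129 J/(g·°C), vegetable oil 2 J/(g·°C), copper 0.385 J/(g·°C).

T_f ≈ 42.7 °C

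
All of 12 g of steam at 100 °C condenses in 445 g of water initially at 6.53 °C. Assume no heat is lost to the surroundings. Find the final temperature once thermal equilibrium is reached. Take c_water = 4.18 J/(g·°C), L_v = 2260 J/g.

T_f ≈ 23.2 °C

Heat gained plus heat lost sum to zero:
condense steam: −12·2260 = −27120
  condensed water 100 °C→T: 50.16(T − 100)
  water warms: 445·4.18·(T − 6.53) = 1860.1(T − 6.53)
1910.3 T = 27120 + 5016 + 12146 = 44282
T ≈ 23.18 °C (< 100 °C, so full condensation is consistent).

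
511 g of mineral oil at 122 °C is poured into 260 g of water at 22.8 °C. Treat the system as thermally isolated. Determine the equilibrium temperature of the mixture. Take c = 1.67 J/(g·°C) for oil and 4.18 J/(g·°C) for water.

T_f ≈ 66.4 °C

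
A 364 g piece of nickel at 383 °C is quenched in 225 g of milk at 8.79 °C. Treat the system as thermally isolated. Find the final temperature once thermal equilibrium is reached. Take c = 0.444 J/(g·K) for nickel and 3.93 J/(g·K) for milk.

Energy conservation, ΣQ = 0:
364*0.444*(T − 383) + 225*3.93*(T − 8.79) = 0
161.62(T − 383) + 884.25(T − 8.79) = 0
(161.62 + 884.25) T = 161.62*383 + 884.25*8.79
T = 69671 / 1045.9 = 66.6 °C

T_f ≈ 66.6 °C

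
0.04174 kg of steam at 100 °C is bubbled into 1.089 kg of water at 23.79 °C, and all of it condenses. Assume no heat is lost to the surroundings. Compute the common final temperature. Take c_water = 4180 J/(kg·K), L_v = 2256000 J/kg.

T_f ≈ 46.5 °C

Conservation of energy gives ΣQ = 0:
steam→water at 100 °C releases m L_v = 0.04174×2256000 = 94165
  condensed water 100 °C→T: 174.47(T − 100)
  water warms: 1.089×4180×(T − 23.79) = 4552(T − 23.79)
4726.5 T = 94165 + 17447 + 108293 = 219905
T ≈ 46.53 °C, under the boiling point, so the assumption holds.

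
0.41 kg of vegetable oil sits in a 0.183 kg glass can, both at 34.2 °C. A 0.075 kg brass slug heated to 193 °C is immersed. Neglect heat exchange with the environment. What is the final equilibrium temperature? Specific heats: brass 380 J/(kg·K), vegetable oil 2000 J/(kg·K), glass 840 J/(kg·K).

T_f ≈ 38.7 °C

Setting the total heat transfer to zero:
0.075×380×(T − 193) + 0.41×2000×(T − 34.2) + 0.183×840×(T − 34.2) = 0
28.5(T − 193) + 820(T − 34.2) + 153.72(T − 34.2) = 0
(28.5 + 820 + 153.72) T = 28.5×193 + 820×34.2 + 153.72×34.2
T = 38802 / 1002.2 = 38.7 °C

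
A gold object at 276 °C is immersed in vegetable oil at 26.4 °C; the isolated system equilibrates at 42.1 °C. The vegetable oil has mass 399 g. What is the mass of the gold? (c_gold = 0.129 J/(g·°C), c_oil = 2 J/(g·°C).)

Net heat exchanged in the isolated system is zero:
m×0.129×(42.1 − 276) + 399×2×(42.1 − 26.4) = 0
-30.17 m = -12529
m = -12529/-30.17 ≈ 415.2 g

m ≈ 415 g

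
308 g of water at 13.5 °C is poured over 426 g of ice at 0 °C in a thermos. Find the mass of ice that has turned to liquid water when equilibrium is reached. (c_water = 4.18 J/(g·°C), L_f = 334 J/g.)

m_melted ≈ 52 g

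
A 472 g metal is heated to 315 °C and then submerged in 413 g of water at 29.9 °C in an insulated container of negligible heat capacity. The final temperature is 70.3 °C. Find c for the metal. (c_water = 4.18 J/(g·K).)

Setting the total heat transfer to zero:
472×c×(70.3 − 315) + 413×4.18×(70.3 − 29.9) = 0
-115498 c = -69744
c = -69744/-115498 ≈ 0.6039 J/(g·K)

c ≈ 0.604 J/(g·K)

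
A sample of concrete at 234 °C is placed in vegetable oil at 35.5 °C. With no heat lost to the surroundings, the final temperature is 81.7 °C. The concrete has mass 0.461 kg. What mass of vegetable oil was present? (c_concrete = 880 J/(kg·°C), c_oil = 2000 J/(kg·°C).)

m ≈ 0.669 kg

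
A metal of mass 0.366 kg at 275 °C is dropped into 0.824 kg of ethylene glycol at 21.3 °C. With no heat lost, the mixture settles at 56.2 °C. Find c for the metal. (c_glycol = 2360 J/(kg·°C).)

c ≈ 847 J/(kg·°C)

m_s c (T_s − T_f) = m_glycol c_glycol (T_f − T_0):
0.366·c·(275 − 56.2) = 0.824·2360·(56.2 − 21.3)
80.08 c = 67868  ⇒  c ≈ 847.5 J/(kg·°C)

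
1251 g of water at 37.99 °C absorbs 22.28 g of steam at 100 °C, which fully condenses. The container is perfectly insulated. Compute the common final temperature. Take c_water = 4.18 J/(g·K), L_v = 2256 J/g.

T_f ≈ 48.5 °C

Taking heat into each body as positive, Σ m c ΔT = 0:
latent heat released on condensation: 22.28×2256 = 50264
  condensate cools 100→T: 22.28×4.18×(T − 100) = 93.13(T − 100)
  original water: 5229.2(T − 37.99)
5322.3 T = 50264 + 9313 + 198657 = 258233
T ≈ 48.52 °C, under the boiling point, so the assumption holds.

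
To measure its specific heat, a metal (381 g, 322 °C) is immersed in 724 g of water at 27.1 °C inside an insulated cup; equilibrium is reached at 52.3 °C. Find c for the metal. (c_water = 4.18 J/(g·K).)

c ≈ 0.742 J/(g·K)

Taking heat into each body as positive, Σ m c ΔT = 0:
381·c·(52.3 − 322) + 724·4.18·(52.3 − 27.1) = 0
-102756 c = -76263
c = -76263/-102756 ≈ 0.7422 J/(g·K)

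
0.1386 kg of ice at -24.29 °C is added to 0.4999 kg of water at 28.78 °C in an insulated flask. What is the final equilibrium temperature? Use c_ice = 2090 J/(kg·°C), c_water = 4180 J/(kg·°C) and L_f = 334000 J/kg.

T_f ≈ 2.6 °C

Let T be the final temperature. ΣQ_i = 0:
ice -24.29→0 °C: 0.1386×2090×24.29 = 7036.2; melt ice: 0.1386×334000 = 46292; meltwater 0→T: 0.1386×4180×T = 579.35 T; water: 2089.6(T − 28.78)
2668.9 T = 60138 − 53329 = 6809.6
T ≈ 2.55 °C. Since T > 0 °C, the all-ice-melts assumption holds.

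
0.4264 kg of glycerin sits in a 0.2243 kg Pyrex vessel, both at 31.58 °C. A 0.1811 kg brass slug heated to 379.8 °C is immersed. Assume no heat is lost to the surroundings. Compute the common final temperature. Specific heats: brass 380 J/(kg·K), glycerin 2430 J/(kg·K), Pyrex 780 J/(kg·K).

Setting the total heat transfer to zero:
0.1811*380*(T − 379.8) + 0.4264*2430*(T − 31.58) + 0.2243*780*(T − 31.58) = 0
68.82(T − 379.8) + 1036.2(T − 31.58) + 174.95(T − 31.58) = 0
(68.82 + 1036.2 + 174.95) T = 68.82*379.8 + 1036.2*31.58 + 174.95*31.58
T = 64384 / 1279.9 = 50.3 °C

T_f ≈ 50.3 °C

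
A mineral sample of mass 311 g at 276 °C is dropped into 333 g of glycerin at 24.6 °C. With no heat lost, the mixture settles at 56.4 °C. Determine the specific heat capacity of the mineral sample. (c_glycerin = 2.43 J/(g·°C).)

Conservation of energy gives ΣQ = 0:
311×c×(56.4 − 276) + 333×2.43×(56.4 − 24.6) = 0
-68296 c = -25732
c = -25732/-68296 ≈ 0.3768 J/(g·°C)

c ≈ 0.377 J/(g·°C)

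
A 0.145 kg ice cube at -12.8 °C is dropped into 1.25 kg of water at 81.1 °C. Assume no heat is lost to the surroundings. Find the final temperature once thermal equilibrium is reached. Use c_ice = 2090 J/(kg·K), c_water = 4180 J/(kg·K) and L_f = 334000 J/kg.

T_f ≈ 63.7 °C

Energy balance with sensible and latent terms:
warm ice to 0 °C: 0.145×2090×(0 − (-12.8)) = 3879; latent heat to melt: 0.145×334000 = 48430; warm the meltwater: 606.1 T; water cools: 1.25×4180×(T − 81.1) = 5225(T − 81.1)
5831.1 T = 423747 − 52309 = 371438
T ≈ 63.70 °C. Since T > 0 °C, the all-ice-melts assumption holds.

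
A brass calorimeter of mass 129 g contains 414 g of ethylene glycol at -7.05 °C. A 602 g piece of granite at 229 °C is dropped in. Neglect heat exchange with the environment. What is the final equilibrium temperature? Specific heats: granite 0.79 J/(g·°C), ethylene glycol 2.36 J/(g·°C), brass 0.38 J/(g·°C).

Taking heat into each body as positive, Σ m c ΔT = 0:
602×0.79×(T − 229) + 414×2.36×(T − (-7.05)) + 129×0.38×(T − (-7.05)) = 0
475.58(T − 229) + 977.04(T − (-7.05)) + 49.02(T − (-7.05)) = 0
1501.6 T = 101674
T = 101674/1501.6 ≈ 67.71 °C

T_f ≈ 67.7 °C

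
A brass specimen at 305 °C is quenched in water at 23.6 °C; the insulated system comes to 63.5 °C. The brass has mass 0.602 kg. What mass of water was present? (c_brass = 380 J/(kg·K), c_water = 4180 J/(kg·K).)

m ≈ 0.331 kg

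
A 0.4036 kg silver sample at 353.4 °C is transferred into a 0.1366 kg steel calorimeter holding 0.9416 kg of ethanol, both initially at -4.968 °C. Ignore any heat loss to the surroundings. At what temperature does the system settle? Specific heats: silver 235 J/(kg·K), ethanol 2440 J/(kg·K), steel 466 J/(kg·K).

T_f ≈ 8.9 °C

Let T be the final temperature. ΣQ_i = 0:
0.4036·235·(T − 353.4) + 0.9416·2440·(T − (-4.968)) + 0.1366·466·(T − (-4.968)) = 0
94.85(T − 353.4) + 2297.5(T − (-4.968)) + 63.66(T − (-4.968)) = 0
2456 T = 21788
T = 21788 / 2456 = 8.87 °C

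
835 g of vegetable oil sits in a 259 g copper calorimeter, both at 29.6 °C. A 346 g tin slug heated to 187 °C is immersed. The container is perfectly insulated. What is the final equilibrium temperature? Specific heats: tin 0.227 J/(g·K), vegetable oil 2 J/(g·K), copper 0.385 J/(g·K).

T_f ≈ 36.3 °C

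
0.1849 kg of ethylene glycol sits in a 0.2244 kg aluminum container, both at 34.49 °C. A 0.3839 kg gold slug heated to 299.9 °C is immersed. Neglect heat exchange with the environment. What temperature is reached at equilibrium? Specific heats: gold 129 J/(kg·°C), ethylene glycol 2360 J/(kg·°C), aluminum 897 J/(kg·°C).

Net heat exchanged in the isolated system is zero:
0.3839*129*(T − 299.9) + 0.1849*2360*(T − 34.49) + 0.2244*897*(T − 34.49) = 0
49.52(T − 299.9) + 436.36(T − 34.49) + 201.29(T − 34.49) = 0
687.17 T = 36845
T = 36845 / 687.17 = 53.6 °C

T_f ≈ 53.6 °C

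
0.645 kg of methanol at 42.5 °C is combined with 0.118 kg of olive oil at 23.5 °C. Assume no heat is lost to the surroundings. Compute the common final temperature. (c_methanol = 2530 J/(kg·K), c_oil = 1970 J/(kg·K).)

T_f ≈ 40.1 °C

Heat gained plus heat lost sum to zero:
0.645×2530×(T − 42.5) + 0.118×1970×(T − 23.5) = 0
1864.3 T = 74816
T = 74816/1864.3 ≈ 40.13 °C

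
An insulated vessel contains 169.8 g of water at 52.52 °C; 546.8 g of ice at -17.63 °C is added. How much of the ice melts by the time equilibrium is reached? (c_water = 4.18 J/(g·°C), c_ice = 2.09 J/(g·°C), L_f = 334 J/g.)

m_melted ≈ 51.3 g

Water can give up m c ΔT = 169.8×4.18×52.52 = 37277 J before reaching 0 °C.
Warming the ice to 0 °C takes 546.8×2.09×17.63 = 20148 J, leaving 17129 J for melting.
To melt every bit of ice: 546.8×334 = 182631 J.
Since 17129 < 182631 J, not all the ice melts; equilibrium is at 0 °C.
Mass melted = 17129/334 ≈ 51.28 g.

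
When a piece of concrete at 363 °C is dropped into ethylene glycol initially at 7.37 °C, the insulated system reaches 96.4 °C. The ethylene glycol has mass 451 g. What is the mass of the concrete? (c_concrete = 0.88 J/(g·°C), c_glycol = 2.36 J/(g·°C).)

m ≈ 404 g

|Q_concrete| = |Q_glycol|:
m·0.88·(363 − 96.4) = 451·2.36·(96.4 − 7.37)
234.61 m = 94760  ⇒  m ≈ 403.9 g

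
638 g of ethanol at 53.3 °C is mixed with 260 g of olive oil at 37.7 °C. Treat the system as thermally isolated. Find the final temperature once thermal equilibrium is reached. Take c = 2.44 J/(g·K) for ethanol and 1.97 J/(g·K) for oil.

T_f ≈ 49.4 °C

Energy conservation, ΣQ = 0:
638·2.44·(T − 53.3) + 260·1.97·(T − 37.7) = 0
1556.7(T − 53.3) + 512.2(T − 37.7) = 0
(1556.7 + 512.2) T = 1556.7·53.3 + 512.2·37.7
T = 102283 / 2068.9 = 49.4 °C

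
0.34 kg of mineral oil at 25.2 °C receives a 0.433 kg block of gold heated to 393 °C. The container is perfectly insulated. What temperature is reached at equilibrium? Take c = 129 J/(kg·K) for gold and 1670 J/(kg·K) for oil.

T_f ≈ 58.1 °C

Energy conservation, ΣQ = 0:
0.433·129·(T − 393) + 0.34·1670·(T − 25.2) = 0
55.86(T − 393) + 567.8(T − 25.2) = 0
623.66 T = 36260
T ≈ 58.14 °C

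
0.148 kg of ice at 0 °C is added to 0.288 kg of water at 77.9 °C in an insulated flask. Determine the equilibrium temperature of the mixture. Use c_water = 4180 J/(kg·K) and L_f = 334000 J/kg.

Conservation of energy gives ΣQ = 0:
fusion: m_ice L_f = 0.148×334000 = 49432
  meltwater 0→T: 0.148×4180×T = 618.64 T
  water cools: 0.288×4180×(T − 77.9) = 1203.8(T − 77.9)
1822.5 T = 93779 − 49432 = 44347
T ≈ 24.33 °C (positive, so assuming full melt was valid).

T_f ≈ 24.3 °C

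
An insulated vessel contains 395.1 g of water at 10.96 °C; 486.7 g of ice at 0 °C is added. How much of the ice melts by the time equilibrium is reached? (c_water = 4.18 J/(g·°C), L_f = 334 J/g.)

m_melted ≈ 54.2 g

Heat available from the water dropping to 0 °C: 395.1·4.18·10.96 = 18101 J.
Melting all 486.7 g of ice would need 486.7·334 = 162558 J.
18101 J < 162558 J, so only part of the ice melts and the system sits at 0 °C.
m_melted·334 = 18101  ⇒  m_melted ≈ 54.19 g.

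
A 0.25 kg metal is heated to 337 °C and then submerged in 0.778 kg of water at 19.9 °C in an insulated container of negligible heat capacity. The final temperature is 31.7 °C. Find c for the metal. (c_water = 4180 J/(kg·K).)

c ≈ 503 J/(kg·K)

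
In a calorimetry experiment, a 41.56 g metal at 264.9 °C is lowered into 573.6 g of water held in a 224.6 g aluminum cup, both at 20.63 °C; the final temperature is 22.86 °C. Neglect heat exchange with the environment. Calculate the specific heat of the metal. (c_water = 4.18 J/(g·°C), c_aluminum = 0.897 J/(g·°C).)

c ≈ 0.576 J/(g·°C)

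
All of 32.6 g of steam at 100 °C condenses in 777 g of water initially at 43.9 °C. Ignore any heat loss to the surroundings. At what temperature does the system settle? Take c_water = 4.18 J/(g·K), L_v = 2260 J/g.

Let T be the final temperature. ΣQ_i = 0:
latent heat released on condensation: 32.6·2260 = 73676
  condensate cools 100→T: 32.6·4.18·(T − 100) = 136.27(T − 100)
  original water: 3247.9(T − 43.9)
3384.1 T = 73676 + 13627 + 142581 = 229884
T ≈ 67.93 °C — below 100 °C, confirming all the steam condensed.

T_f ≈ 67.9 °C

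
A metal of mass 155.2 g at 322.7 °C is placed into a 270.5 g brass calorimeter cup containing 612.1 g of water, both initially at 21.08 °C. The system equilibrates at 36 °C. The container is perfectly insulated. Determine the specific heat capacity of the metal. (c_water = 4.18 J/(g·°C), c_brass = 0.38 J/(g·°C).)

Net heat exchanged in the isolated system is zero:
155.2×c×(36 − 322.7) + 612.1×4.18×(36 − 21.08) + 270.5×0.38×(36 − 21.08) = 0
-44496 c = -39708
c = -39708/-44496 ≈ 0.8924 J/(g·°C)

c ≈ 0.892 J/(g·°C)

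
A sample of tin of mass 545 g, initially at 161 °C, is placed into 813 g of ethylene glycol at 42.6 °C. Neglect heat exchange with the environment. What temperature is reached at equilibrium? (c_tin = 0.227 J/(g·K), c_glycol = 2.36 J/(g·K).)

T_f ≈ 49.8 °C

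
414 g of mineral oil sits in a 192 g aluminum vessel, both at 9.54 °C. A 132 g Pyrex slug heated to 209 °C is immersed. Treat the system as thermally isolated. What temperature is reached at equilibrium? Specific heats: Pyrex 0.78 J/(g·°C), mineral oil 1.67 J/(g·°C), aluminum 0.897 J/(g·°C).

T_f ≈ 30.8 °C

Heat gained plus heat lost sum to zero:
132×0.78×(T − 209) + 414×1.67×(T − 9.54) + 192×0.897×(T − 9.54) = 0
102.96(T − 209) + 691.38(T − 9.54) + 172.22(T − 9.54) = 0
(102.96 + 691.38 + 172.22) T = 102.96×209 + 691.38×9.54 + 172.22×9.54
T ≈ 30.79 °C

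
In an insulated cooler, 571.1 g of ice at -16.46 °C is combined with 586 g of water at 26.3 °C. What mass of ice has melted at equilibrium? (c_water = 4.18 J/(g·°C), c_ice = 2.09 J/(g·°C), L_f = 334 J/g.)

Cooling the water to 0 °C releases 586·4.18·26.3 = 64421 J.
Warming the ice to 0 °C takes 571.1·2.09·16.46 = 19647 J, leaving 44775 J for melting.
To melt every bit of ice: 571.1·334 = 190747 J.
That's not enough to melt it all — equilibrium is at 0 °C with ice remaining.
m_melt = 44775 / L_f = 134.1 g.

m_melted ≈ 134 g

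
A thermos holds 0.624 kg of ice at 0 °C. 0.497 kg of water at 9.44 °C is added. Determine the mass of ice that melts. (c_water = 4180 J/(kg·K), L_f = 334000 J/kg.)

Water can give up m c ΔT = 0.497·4180·9.44 = 19611 J before reaching 0 °C.
Melting all 0.624 kg of ice would need 0.624·334000 = 208416 J.
That's not enough to melt it all — equilibrium is at 0 °C with ice remaining.
m_melted·334000 = 19611  ⇒  m_melted ≈ 0.05872 kg.

m_melted ≈ 0.0587 kg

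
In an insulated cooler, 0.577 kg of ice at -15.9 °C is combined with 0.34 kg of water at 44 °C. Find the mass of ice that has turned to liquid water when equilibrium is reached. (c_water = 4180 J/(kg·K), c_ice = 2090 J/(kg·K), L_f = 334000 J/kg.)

Heat available from the water dropping to 0 °C: 0.34×4180×44 = 62533 J.
Warming the ice to 0 °C takes 0.577×2090×15.9 = 19174 J, leaving 43359 J for melting.
To melt every bit of ice: 0.577×334000 = 192718 J.
Since 43359 < 192718 J, not all the ice melts; equilibrium is at 0 °C.
m_melt = 43359 / L_f = 0.1298 kg.

m_melted ≈ 0.13 kg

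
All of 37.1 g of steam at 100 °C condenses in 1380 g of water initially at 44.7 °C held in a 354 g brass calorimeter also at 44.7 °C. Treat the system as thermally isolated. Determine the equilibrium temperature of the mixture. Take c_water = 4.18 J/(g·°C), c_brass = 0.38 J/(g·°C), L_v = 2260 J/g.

T_f ≈ 60.0 °C

Setting the total heat transfer to zero:
steam→water at 100 °C releases m L_v = 37.1·2260 = 83846; condensate cools 100→T: 37.1·4.18·(T − 100) = 155.08(T − 100); water warms: 1380·4.18·(T − 44.7) = 5768.4(T − 44.7); cup: 134.52(T − 44.7)
6058 T = 83846 + 15508 + 263861 = 363214
T ≈ 59.96 °C (< 100 °C, so full condensation is consistent).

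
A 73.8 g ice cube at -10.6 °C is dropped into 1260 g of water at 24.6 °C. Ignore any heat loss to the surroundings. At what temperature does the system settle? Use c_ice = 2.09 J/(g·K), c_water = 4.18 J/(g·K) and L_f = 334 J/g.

Let T be the final temperature. ΣQ_i = 0:
warm ice to 0 °C: 73.8·2.09·(0 − (-10.6)) = 1635; latent heat to melt: 73.8·334 = 24649; meltwater 0→T: 73.8·4.18·T = 308.48 T; water cools: 1260·4.18·(T − 24.6) = 5266.8(T − 24.6)
5575.3 T = 129563 − 26284 = 103279
T ≈ 18.52 °C. Since T > 0 °C, the all-ice-melts assumption holds.

T_f ≈ 18.5 °C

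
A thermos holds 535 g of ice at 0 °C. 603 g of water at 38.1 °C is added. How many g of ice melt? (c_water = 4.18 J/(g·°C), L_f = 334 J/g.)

m_melted ≈ 288 g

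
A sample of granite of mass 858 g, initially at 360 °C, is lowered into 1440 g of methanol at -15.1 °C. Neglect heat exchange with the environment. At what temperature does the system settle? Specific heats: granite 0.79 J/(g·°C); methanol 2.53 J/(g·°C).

T_f ≈ 43.7 °C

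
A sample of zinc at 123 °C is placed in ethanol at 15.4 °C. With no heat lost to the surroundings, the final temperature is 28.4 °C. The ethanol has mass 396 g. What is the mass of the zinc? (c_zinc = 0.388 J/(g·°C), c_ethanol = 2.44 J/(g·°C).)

Setting the total heat transfer to zero:
m×0.388×(28.4 − 123) + 396×2.44×(28.4 − 15.4) = 0
-36.7 m = -12561
m = -12561/-36.7 ≈ 342.2 g

m ≈ 342 g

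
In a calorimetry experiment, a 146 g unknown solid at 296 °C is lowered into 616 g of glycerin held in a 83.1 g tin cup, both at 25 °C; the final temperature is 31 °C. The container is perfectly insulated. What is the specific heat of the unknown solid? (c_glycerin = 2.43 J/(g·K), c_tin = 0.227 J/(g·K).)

c ≈ 0.235 J/(g·K)

Let T be the final temperature. ΣQ_i = 0:
146×c×(31 − 296) + 616×2.43×(31 − 25) + 83.1×0.227×(31 − 25) = 0
-38690 c = -9094.5
c = -9094.5/-38690 ≈ 0.2351 J/(g·K)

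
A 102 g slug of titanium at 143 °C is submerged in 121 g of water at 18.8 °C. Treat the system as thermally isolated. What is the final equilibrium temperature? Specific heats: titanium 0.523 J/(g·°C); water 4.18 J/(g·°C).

T_f ≈ 30.6 °C

Energy conservation, ΣQ = 0:
102·0.523·(T − 143) + 121·4.18·(T − 18.8) = 0
53.35(T − 143) + 505.78(T − 18.8) = 0
(53.35 + 505.78) T = 53.35·143 + 505.78·18.8
T = 17137 / 559.13 = 30.6 °C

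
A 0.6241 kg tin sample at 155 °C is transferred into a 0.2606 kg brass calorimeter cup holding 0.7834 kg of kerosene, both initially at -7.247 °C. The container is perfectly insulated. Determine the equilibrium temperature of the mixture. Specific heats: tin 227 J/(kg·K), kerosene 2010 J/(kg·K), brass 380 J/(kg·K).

T_f ≈ 5.4 °C

Net heat exchanged in the isolated system is zero:
0.6241*227*(T − 155) + 0.7834*2010*(T − (-7.247)) + 0.2606*380*(T − (-7.247)) = 0
141.67(T − 155) + 1574.6(T − (-7.247)) + 99.03(T − (-7.247)) = 0
1815.3 T = 9829.9
T = 9829.9 / 1815.3 = 5.41 °C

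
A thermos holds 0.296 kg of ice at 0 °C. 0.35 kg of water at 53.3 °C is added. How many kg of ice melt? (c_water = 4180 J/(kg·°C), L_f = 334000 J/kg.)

m_melted ≈ 0.233 kg

Heat available from the water dropping to 0 °C: 0.35×4180×53.3 = 77978 J.
Fully melting the ice requires m_ice L_f = 0.296×334000 = 98864 J.
That's not enough to melt it all — equilibrium is at 0 °C with ice remaining.
m_melted×334000 = 77978  ⇒  m_melted ≈ 0.2335 kg.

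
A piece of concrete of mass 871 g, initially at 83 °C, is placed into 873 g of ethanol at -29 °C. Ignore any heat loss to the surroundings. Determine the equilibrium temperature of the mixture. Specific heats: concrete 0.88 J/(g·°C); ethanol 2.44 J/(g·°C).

T_f ≈ 0.6 °C

|Q_concrete| = |Q_ethanol|:
871×0.88×(83 − T) = 873×2.44×(T − (-29))
766.48(83 − T) = 2130.1(T − (-29))
2896.6 T = 1844.4  ⇒  T ≈ 0.64 °C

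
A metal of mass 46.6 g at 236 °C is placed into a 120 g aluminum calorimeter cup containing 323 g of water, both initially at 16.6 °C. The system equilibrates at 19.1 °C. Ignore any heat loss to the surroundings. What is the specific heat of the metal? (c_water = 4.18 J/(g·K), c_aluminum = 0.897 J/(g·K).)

c ≈ 0.361 J/(g·K)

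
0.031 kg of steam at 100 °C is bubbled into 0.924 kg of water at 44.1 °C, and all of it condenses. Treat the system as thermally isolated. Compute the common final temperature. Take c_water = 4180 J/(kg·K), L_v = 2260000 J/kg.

T_f ≈ 63.5 °C

Net heat exchanged in the isolated system is zero:
steam→water at 100 °C releases m L_v = 0.031·2260000 = 70060
  condensate cools 100→T: 0.031·4180·(T − 100) = 129.58(T − 100)
  water warms: 0.924·4180·(T − 44.1) = 3862.3(T − 44.1)
3991.9 T = 70060 + 12958 + 170328 = 253346
T ≈ 63.47 °C, under the boiling point, so the assumption holds.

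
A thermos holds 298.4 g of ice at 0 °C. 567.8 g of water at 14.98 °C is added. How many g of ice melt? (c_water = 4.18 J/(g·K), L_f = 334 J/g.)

Cooling the water to 0 °C releases 567.8·4.18·14.98 = 35554 J.
To melt every bit of ice: 298.4·334 = 99666 J.
Since 35554 < 99666 J, not all the ice melts; equilibrium is at 0 °C.
m_melt = 35554 / L_f = 106.4 g.

m_melted ≈ 106 g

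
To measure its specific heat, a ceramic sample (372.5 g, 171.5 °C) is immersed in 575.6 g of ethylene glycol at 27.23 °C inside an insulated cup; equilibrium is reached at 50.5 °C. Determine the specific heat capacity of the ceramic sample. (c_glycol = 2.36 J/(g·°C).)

Conservation of energy gives ΣQ = 0:
372.5·c·(50.5 − 171.5) + 575.6·2.36·(50.5 − 27.23) = 0
-45072 c = -31610
c = -31610/-45072 ≈ 0.7013 J/(g·°C)

c ≈ 0.701 J/(g·°C)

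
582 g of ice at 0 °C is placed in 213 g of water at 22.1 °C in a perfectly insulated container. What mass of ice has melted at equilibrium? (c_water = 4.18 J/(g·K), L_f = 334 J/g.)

m_melted ≈ 58.9 g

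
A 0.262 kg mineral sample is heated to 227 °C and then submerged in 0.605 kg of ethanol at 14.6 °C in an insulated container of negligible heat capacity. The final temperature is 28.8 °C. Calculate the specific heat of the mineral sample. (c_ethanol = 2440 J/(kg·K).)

c ≈ 404 J/(kg·K)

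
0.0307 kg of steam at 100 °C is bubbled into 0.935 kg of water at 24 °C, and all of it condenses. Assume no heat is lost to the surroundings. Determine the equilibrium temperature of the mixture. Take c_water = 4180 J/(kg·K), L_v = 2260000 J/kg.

Conservation of energy gives ΣQ = 0:
latent heat released on condensation: 0.0307×2260000 = 69382; condensate cools 100→T: 0.0307×4180×(T − 100) = 128.33(T − 100); water warms: 0.935×4180×(T − 24) = 3908.3(T − 24)
4036.6 T = 69382 + 12833 + 93799 = 176014
T ≈ 43.60 °C, under the boiling point, so the assumption holds.

T_f ≈ 43.6 °C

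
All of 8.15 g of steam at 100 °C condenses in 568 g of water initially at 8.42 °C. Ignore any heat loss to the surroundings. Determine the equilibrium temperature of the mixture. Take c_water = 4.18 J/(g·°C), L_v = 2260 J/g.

T_f ≈ 17.4 °C

Sum of m c ΔT and latent-heat terms is zero:
steam→water at 100 °C releases m L_v = 8.15×2260 = 18419
  condensate cools 100→T: 8.15×4.18×(T − 100) = 34.07(T − 100)
  original water: 2374.2(T − 8.42)
2408.3 T = 18419 + 3406.7 + 19991 = 41817
T ≈ 17.36 °C, under the boiling point, so the assumption holds.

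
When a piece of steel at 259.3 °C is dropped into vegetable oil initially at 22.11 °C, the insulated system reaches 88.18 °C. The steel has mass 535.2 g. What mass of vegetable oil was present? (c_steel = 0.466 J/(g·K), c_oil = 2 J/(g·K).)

m ≈ 323 g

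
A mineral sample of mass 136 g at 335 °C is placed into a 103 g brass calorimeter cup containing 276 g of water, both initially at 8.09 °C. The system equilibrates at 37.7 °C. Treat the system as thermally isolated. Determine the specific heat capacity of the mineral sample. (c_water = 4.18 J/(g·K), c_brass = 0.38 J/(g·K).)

c ≈ 0.874 J/(g·K)

Conservation of energy gives ΣQ = 0:
136·c·(37.7 − 335) + 276·4.18·(37.7 − 8.09) + 103·0.38·(37.7 − 8.09) = 0
-40433 c = -35319
c = -35319/-40433 ≈ 0.8735 J/(g·K)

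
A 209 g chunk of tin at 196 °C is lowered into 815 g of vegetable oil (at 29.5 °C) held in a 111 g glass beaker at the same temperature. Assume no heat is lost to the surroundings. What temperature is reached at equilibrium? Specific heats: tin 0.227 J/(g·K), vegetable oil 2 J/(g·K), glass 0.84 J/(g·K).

T_f ≈ 34.0 °C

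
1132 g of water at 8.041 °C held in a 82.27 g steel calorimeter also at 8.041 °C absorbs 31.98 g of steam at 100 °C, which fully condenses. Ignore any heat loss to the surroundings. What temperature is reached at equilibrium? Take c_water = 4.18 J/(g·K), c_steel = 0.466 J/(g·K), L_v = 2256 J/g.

Taking heat into each body as positive, Σ m c ΔT = 0:
steam→water at 100 °C releases m L_v = 31.98×2256 = 72147
  condensate cools 100→T: 31.98×4.18×(T − 100) = 133.68(T − 100)
  water warms: 1132×4.18×(T − 8.041) = 4731.8(T − 8.041)
  steel cup: 82.27×0.466×(T − 8.041) = 38.34(T − 8.041)
4903.8 T = 72147 + 13368 + 38356 = 123871
T ≈ 25.26 °C — below 100 °C, confirming all the steam condensed.

T_f ≈ 25.3 °C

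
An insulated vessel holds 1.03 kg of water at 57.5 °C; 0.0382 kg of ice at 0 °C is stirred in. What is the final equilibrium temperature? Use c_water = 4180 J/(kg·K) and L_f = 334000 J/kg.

T_f ≈ 52.6 °C

Energy conservation, ΣQ = 0:
melt ice: 0.0382×334000 = 12759; warm the meltwater: 159.68 T; water cools: 1.03×4180×(T − 57.5) = 4305.4(T − 57.5)
4465.1 T = 247561 − 12759 = 234802
T ≈ 52.59 °C. Since T > 0 °C, the all-ice-melts assumption holds.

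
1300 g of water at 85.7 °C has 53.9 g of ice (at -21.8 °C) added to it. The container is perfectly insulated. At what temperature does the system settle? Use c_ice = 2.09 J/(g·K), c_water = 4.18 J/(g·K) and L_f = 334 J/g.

Energy balance with sensible and latent terms:
ice -21.8→0 °C: 53.9×2.09×21.8 = 2455.8; latent heat to melt: 53.9×334 = 18003; warm the meltwater: 225.3 T; water: 5434(T − 85.7)
5659.3 T = 465694 − 20458 = 445235
T ≈ 78.67 °C (positive, so assuming full melt was valid).

T_f ≈ 78.7 °C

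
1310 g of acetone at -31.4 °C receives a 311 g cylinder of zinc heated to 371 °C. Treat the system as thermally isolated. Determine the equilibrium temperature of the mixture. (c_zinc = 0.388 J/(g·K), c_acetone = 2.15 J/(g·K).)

T_f is the heat-capacity-weighted average of the initial temperatures:
T_f = (120.67*371 + 2816.5*(-31.4)) / (120.67 + 2816.5)
    = -43670 / 2937.2 ≈ -14.87 °C

T_f ≈ -14.9 °C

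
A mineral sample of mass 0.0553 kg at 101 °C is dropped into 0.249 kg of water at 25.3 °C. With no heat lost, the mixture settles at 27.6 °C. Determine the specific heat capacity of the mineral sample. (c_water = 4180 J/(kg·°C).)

c ≈ 590 J/(kg·°C)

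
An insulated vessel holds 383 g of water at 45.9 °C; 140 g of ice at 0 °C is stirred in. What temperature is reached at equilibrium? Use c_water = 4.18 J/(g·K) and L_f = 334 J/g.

T_f ≈ 12.2 °C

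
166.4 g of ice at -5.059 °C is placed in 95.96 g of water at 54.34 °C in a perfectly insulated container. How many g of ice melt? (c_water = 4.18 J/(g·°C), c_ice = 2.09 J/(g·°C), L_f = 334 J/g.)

Water can give up m c ΔT = 95.96·4.18·54.34 = 21796 J before reaching 0 °C.
Of that, 166.4·2.09·5.059 = 1759.4 J goes to bring the ice to 0 °C, leaving 20037 J.
To melt every bit of ice: 166.4·334 = 55578 J.
Since 20037 < 55578 J, not all the ice melts; equilibrium is at 0 °C.
m_melt = 20037 / L_f = 59.99 g.

m_melted ≈ 60 g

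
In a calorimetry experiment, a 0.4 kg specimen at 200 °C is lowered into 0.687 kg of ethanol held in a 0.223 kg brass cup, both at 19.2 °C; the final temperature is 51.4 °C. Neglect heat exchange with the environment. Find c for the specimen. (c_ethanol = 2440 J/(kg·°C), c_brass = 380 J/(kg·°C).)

c ≈ 954 J/(kg·°C)

Conservation of energy gives ΣQ = 0:
0.4·c·(51.4 − 200) + 0.687·2440·(51.4 − 19.2) + 0.223·380·(51.4 − 19.2) = 0
-59.44 c = -56705
c = -56705/-59.44 ≈ 954 J/(kg·°C)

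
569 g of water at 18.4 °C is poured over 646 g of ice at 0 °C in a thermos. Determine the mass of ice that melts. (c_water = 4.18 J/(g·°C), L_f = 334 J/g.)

Cooling the water to 0 °C releases 569·4.18·18.4 = 43763 J.
To melt every bit of ice: 646·334 = 215764 J.
That's not enough to melt it all — equilibrium is at 0 °C with ice remaining.
m_melted·334 = 43763  ⇒  m_melted ≈ 131 g.

m_melted ≈ 131 g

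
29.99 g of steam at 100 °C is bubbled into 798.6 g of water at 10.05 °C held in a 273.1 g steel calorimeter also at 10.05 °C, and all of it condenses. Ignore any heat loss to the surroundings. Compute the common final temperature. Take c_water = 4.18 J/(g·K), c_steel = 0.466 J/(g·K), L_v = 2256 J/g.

Let T be the final temperature. ΣQ_i = 0:
condense steam: −29.99×2256 = −67657; condensed water 100 °C→T: 125.36(T − 100); original water: 3338.1(T − 10.05); cup: 127.26(T − 10.05)
3590.8 T = 67657 + 12536 + 34827 = 115021
T ≈ 32.03 °C (< 100 °C, so full condensation is consistent).

T_f ≈ 32.0 °C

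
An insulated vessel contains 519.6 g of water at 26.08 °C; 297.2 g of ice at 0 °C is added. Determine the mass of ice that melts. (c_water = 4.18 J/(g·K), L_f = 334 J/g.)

Cooling the water to 0 °C releases 519.6·4.18·26.08 = 56644 J.
Melting all 297.2 g of ice would need 297.2·334 = 99265 J.
Since 56644 < 99265 J, not all the ice melts; equilibrium is at 0 °C.
Mass melted = 56644/334 ≈ 169.6 g.

m_melted ≈ 170 g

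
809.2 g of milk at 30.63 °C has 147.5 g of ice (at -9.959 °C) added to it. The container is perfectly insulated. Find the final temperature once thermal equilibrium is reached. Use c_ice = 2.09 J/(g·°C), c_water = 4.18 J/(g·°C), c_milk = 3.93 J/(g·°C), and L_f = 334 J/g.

Conservation of energy gives ΣQ = 0:
ice -9.959→0 °C: 147.5×2.09×9.959 = 3070.1
  melt ice: 147.5×334 = 49265
  warm the meltwater: 616.55 T
  milk cools: 809.2×3.93×(T − 30.63) = 3180.2(T − 30.63)
3796.7 T = 97408 − 52335 = 45073
T ≈ 11.87 °C. Since T > 0 °C, the all-ice-melts assumption holds.

T_f ≈ 11.9 °C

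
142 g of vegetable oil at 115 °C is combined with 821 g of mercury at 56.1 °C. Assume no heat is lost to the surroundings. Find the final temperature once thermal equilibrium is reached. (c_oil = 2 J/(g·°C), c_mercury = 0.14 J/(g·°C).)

T_f ≈ 98.0 °C

T_f = Σ m_i c_i T_i / Σ m_i c_i:
T_f = (284×115 + 114.94×56.1) / (284 + 114.94)
    = 39108 / 398.94 ≈ 98.03 °C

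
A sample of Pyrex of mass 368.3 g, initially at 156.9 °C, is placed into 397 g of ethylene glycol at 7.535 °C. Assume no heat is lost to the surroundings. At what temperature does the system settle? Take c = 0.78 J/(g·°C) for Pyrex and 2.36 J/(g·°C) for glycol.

|Q_Pyrex| = |Q_glycol|:
368.3*0.78*(156.9 − T) = 397*2.36*(T − 7.535)
287.27(156.9 − T) = 936.92(T − 7.535)
1224.2 T = 52133  ⇒  T ≈ 42.59 °C

T_f ≈ 42.6 °C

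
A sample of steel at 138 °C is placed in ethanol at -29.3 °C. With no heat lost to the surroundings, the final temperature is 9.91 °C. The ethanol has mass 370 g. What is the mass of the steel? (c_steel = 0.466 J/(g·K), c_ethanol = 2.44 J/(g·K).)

m ≈ 593 g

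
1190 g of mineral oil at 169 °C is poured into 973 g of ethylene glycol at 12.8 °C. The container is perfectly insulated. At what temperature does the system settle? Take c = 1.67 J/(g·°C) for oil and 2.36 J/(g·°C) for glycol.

Set heat shed by the hot body equal to heat absorbed by the cold body:
1190×1.67×(169 − T) = 973×2.36×(T − 12.8)
1987.3(169 − T) = 2296.3(T − 12.8)
4283.6 T = 365246  ⇒  T ≈ 85.27 °C

T_f ≈ 85.3 °C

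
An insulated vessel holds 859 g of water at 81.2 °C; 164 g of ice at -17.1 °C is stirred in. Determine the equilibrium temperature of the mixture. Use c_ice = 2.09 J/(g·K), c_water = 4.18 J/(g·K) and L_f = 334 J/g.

T_f ≈ 54.0 °C

Sum of m c ΔT and latent-heat terms is zero:
ice -17.1→0 °C: 164×2.09×17.1 = 5861.2; latent heat to melt: 164×334 = 54776; warm the meltwater: 685.52 T; water: 3590.6(T − 81.2)
4276.1 T = 291558 − 60637 = 230921
T ≈ 54.00 °C — above 0 °C, consistent with complete melting.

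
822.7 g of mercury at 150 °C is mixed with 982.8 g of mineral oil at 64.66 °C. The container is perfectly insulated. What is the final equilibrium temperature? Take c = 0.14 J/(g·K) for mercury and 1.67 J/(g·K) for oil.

T_f ≈ 70.3 °C

Net heat exchanged in the isolated system is zero:
822.7×0.14×(T − 150) + 982.8×1.67×(T − 64.66) = 0
115.18(T − 150) + 1641.3(T − 64.66) = 0
1756.5 T = 123402
T ≈ 70.26 °C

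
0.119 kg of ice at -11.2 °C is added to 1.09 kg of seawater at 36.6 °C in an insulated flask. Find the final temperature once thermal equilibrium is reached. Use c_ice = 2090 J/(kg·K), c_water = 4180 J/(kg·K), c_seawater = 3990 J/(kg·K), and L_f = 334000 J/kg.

Energy conservation, ΣQ = 0:
ice -11.2→0 °C: 0.119×2090×11.2 = 2785.6
  latent heat to melt: 0.119×334000 = 39746
  warm the meltwater: 497.42 T
  seawater: 4349.1(T − 36.6)
4846.5 T = 159177 − 42532 = 116646
T ≈ 24.07 °C — above 0 °C, consistent with complete melting.

T_f ≈ 24.1 °C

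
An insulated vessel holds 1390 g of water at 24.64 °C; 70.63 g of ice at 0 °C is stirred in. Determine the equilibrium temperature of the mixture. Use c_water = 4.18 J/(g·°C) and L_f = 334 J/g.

Setting the total heat transfer to zero:
latent heat to melt: 70.63×334 = 23590
  meltwater 0→T: 70.63×4.18×T = 295.23 T
  water cools: 1390×4.18×(T − 24.64) = 5810.2(T − 24.64)
6105.4 T = 143163 − 23590 = 119573
T ≈ 19.58 °C — above 0 °C, consistent with complete melting.

T_f ≈ 19.6 °C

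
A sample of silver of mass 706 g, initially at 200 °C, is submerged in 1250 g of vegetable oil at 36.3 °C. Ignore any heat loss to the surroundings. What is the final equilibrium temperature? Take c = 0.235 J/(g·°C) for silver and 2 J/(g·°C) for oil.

Set heat shed by the hot body equal to heat absorbed by the cold body:
706*0.235*(200 − T) = 1250*2*(T − 36.3)
165.91(200 − T) = 2500(T − 36.3)
2665.9 T = 123932  ⇒  T ≈ 46.49 °C

T_f ≈ 46.5 °C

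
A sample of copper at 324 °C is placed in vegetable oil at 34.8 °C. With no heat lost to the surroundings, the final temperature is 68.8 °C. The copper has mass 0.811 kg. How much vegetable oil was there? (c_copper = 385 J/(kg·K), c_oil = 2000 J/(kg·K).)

m ≈ 1.17 kg

Heat gained plus heat lost sum to zero:
0.811·385·(68.8 − 324) + m·2000·(68.8 − 34.8) = 0
68000 m = 79682
m = 79682/68000 ≈ 1.172 kg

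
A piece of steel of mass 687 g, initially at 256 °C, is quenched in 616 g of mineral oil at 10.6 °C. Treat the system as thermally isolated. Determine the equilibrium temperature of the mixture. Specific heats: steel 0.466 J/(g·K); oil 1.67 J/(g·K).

Heat gained plus heat lost sum to zero:
687*0.466*(T − 256) + 616*1.67*(T − 10.6) = 0
1348.9 T = 92861
T ≈ 68.84 °C

T_f ≈ 68.8 °C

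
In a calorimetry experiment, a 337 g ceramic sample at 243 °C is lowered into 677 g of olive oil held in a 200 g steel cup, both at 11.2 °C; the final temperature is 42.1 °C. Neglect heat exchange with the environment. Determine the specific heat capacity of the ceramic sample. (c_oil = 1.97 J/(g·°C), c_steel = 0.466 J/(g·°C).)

Let T be the final temperature. ΣQ_i = 0:
337×c×(42.1 − 243) + 677×1.97×(42.1 − 11.2) + 200×0.466×(42.1 − 11.2) = 0
-67703 c = -44091
c = -44091/-67703 ≈ 0.6512 J/(g·°C)

c ≈ 0.651 J/(g·°C)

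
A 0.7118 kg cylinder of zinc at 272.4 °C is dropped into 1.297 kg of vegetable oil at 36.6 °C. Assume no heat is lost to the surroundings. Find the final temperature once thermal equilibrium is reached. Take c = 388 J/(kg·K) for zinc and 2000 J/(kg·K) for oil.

T_f ≈ 59.3 °C

Let T be the final temperature. ΣQ_i = 0:
0.7118*388*(T − 272.4) + 1.297*2000*(T − 36.6) = 0
(276.18 + 2594) T = 276.18*272.4 + 2594*36.6
T = 170171/2870.2 ≈ 59.29 °C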